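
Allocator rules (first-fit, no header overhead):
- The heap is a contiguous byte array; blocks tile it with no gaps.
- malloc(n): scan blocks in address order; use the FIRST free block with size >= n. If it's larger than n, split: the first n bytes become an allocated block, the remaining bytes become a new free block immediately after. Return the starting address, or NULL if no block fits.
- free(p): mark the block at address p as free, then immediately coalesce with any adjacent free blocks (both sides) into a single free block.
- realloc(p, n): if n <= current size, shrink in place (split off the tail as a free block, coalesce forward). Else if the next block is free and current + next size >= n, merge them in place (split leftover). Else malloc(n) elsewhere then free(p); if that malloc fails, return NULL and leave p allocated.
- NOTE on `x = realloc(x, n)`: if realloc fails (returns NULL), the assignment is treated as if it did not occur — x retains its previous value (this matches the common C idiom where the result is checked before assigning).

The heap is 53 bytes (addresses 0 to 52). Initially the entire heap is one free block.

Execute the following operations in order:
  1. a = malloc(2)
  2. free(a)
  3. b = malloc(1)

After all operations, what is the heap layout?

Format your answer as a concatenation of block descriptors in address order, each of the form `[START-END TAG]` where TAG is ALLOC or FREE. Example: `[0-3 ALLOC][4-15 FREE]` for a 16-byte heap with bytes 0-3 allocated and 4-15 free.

Answer: [0-0 ALLOC][1-52 FREE]

Derivation:
Op 1: a = malloc(2) -> a = 0; heap: [0-1 ALLOC][2-52 FREE]
Op 2: free(a) -> (freed a); heap: [0-52 FREE]
Op 3: b = malloc(1) -> b = 0; heap: [0-0 ALLOC][1-52 FREE]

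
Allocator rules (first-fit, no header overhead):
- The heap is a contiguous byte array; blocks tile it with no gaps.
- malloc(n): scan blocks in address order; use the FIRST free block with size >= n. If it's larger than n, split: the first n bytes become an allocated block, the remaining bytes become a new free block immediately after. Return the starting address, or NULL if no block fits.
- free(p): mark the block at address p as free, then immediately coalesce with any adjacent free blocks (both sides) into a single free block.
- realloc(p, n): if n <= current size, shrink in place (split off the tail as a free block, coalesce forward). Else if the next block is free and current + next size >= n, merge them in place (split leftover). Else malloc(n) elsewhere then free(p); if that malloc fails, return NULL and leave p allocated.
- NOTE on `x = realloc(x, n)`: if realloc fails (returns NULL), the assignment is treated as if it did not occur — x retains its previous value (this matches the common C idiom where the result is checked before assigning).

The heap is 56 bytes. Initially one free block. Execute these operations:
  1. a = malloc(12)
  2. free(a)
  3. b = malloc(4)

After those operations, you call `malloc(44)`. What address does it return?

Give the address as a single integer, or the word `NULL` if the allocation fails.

Op 1: a = malloc(12) -> a = 0; heap: [0-11 ALLOC][12-55 FREE]
Op 2: free(a) -> (freed a); heap: [0-55 FREE]
Op 3: b = malloc(4) -> b = 0; heap: [0-3 ALLOC][4-55 FREE]
malloc(44): first-fit scan over [0-3 ALLOC][4-55 FREE] -> 4

Answer: 4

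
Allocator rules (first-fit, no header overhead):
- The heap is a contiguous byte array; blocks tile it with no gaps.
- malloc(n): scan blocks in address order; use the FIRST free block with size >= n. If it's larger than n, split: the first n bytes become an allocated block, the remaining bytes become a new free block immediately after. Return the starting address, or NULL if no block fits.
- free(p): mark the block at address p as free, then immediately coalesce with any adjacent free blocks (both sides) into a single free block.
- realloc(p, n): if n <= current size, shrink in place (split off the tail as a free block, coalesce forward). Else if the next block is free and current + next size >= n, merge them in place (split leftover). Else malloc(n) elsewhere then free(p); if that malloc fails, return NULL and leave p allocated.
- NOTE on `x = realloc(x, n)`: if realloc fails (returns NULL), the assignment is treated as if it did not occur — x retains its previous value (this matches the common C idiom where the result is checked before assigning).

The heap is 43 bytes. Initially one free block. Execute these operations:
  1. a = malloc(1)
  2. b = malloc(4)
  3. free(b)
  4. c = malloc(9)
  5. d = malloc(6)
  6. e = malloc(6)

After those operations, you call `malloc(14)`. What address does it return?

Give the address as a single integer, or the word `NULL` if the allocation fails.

Answer: 22

Derivation:
Op 1: a = malloc(1) -> a = 0; heap: [0-0 ALLOC][1-42 FREE]
Op 2: b = malloc(4) -> b = 1; heap: [0-0 ALLOC][1-4 ALLOC][5-42 FREE]
Op 3: free(b) -> (freed b); heap: [0-0 ALLOC][1-42 FREE]
Op 4: c = malloc(9) -> c = 1; heap: [0-0 ALLOC][1-9 ALLOC][10-42 FREE]
Op 5: d = malloc(6) -> d = 10; heap: [0-0 ALLOC][1-9 ALLOC][10-15 ALLOC][16-42 FREE]
Op 6: e = malloc(6) -> e = 16; heap: [0-0 ALLOC][1-9 ALLOC][10-15 ALLOC][16-21 ALLOC][22-42 FREE]
malloc(14): first-fit scan over [0-0 ALLOC][1-9 ALLOC][10-15 ALLOC][16-21 ALLOC][22-42 FREE] -> 22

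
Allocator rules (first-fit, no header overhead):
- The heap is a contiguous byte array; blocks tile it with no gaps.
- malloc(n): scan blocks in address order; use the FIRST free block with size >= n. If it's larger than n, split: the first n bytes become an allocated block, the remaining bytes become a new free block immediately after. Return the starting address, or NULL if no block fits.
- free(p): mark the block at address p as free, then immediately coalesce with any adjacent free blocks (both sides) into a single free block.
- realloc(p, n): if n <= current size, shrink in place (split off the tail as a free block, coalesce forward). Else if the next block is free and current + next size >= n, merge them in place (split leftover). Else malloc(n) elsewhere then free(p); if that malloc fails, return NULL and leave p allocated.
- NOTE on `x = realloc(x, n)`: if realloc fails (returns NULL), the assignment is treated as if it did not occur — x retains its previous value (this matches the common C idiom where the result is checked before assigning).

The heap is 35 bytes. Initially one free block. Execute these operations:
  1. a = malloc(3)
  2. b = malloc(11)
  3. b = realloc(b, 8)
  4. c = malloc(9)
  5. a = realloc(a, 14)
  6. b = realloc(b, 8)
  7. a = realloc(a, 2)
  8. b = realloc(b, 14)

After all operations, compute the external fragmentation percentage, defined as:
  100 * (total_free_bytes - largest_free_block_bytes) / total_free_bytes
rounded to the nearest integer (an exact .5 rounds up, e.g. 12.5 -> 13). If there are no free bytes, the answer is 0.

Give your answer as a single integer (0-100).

Answer: 19

Derivation:
Op 1: a = malloc(3) -> a = 0; heap: [0-2 ALLOC][3-34 FREE]
Op 2: b = malloc(11) -> b = 3; heap: [0-2 ALLOC][3-13 ALLOC][14-34 FREE]
Op 3: b = realloc(b, 8) -> b = 3; heap: [0-2 ALLOC][3-10 ALLOC][11-34 FREE]
Op 4: c = malloc(9) -> c = 11; heap: [0-2 ALLOC][3-10 ALLOC][11-19 ALLOC][20-34 FREE]
Op 5: a = realloc(a, 14) -> a = 20; heap: [0-2 FREE][3-10 ALLOC][11-19 ALLOC][20-33 ALLOC][34-34 FREE]
Op 6: b = realloc(b, 8) -> b = 3; heap: [0-2 FREE][3-10 ALLOC][11-19 ALLOC][20-33 ALLOC][34-34 FREE]
Op 7: a = realloc(a, 2) -> a = 20; heap: [0-2 FREE][3-10 ALLOC][11-19 ALLOC][20-21 ALLOC][22-34 FREE]
Op 8: b = realloc(b, 14) -> NULL (b unchanged); heap: [0-2 FREE][3-10 ALLOC][11-19 ALLOC][20-21 ALLOC][22-34 FREE]
Free blocks: [3 13] total_free=16 largest=13 -> 100*(16-13)/16 = 300/16 = 18.75 -> rounds to 19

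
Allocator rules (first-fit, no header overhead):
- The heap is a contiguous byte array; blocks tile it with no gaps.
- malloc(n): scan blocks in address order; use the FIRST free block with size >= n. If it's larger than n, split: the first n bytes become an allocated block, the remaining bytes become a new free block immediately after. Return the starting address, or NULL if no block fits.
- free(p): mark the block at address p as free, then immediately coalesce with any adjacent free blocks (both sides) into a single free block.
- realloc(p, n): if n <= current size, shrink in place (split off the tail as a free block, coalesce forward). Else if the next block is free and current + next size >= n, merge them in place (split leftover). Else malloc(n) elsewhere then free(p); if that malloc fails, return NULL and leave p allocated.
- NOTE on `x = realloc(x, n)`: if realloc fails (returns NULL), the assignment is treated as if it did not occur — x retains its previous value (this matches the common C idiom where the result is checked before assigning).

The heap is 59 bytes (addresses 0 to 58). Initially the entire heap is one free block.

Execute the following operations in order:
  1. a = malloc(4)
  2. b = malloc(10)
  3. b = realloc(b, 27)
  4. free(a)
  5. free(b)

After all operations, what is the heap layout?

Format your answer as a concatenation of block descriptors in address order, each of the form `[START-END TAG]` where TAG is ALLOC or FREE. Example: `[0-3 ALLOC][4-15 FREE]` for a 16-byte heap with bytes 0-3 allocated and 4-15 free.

Answer: [0-58 FREE]

Derivation:
Op 1: a = malloc(4) -> a = 0; heap: [0-3 ALLOC][4-58 FREE]
Op 2: b = malloc(10) -> b = 4; heap: [0-3 ALLOC][4-13 ALLOC][14-58 FREE]
Op 3: b = realloc(b, 27) -> b = 4; heap: [0-3 ALLOC][4-30 ALLOC][31-58 FREE]
Op 4: free(a) -> (freed a); heap: [0-3 FREE][4-30 ALLOC][31-58 FREE]
Op 5: free(b) -> (freed b); heap: [0-58 FREE]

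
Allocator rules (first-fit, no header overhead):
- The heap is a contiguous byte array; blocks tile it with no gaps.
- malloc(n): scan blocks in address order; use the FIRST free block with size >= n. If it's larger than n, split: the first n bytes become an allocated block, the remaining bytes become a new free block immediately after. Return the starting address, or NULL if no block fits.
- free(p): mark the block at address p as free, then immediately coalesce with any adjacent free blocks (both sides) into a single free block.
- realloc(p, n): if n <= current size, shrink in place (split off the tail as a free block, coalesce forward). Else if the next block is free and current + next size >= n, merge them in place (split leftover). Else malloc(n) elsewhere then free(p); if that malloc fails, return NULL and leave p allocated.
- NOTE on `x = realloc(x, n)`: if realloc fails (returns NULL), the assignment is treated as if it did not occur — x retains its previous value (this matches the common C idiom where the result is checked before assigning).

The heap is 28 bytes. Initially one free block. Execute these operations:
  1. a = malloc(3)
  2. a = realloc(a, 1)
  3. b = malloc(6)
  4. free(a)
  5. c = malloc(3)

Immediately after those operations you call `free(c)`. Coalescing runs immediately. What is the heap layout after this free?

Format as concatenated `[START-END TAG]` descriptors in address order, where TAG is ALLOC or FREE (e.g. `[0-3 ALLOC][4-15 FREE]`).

Op 1: a = malloc(3) -> a = 0; heap: [0-2 ALLOC][3-27 FREE]
Op 2: a = realloc(a, 1) -> a = 0; heap: [0-0 ALLOC][1-27 FREE]
Op 3: b = malloc(6) -> b = 1; heap: [0-0 ALLOC][1-6 ALLOC][7-27 FREE]
Op 4: free(a) -> (freed a); heap: [0-0 FREE][1-6 ALLOC][7-27 FREE]
Op 5: c = malloc(3) -> c = 7; heap: [0-0 FREE][1-6 ALLOC][7-9 ALLOC][10-27 FREE]
free(c): c = 7 -> block [7-9 ALLOC]; mark free, coalesce with adjacent free neighbors -> [0-0 FREE][1-6 ALLOC][7-27 FREE]

Answer: [0-0 FREE][1-6 ALLOC][7-27 FREE]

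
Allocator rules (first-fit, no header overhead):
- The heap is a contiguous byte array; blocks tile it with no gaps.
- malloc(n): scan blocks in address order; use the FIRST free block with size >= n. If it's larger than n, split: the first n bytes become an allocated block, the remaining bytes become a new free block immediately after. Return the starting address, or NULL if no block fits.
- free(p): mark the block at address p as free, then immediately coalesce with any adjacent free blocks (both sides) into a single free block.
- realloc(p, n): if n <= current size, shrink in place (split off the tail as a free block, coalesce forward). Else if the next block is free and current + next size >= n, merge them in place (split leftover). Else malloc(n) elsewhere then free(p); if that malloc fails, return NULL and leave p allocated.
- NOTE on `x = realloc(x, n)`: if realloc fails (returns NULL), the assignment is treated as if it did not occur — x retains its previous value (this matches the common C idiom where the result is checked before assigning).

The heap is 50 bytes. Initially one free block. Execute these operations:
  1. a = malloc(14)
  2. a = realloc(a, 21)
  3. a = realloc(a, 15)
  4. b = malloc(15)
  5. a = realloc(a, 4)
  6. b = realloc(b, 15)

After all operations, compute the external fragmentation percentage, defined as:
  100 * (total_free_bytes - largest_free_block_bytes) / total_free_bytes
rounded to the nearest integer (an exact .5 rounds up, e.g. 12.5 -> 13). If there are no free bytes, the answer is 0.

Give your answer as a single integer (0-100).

Op 1: a = malloc(14) -> a = 0; heap: [0-13 ALLOC][14-49 FREE]
Op 2: a = realloc(a, 21) -> a = 0; heap: [0-20 ALLOC][21-49 FREE]
Op 3: a = realloc(a, 15) -> a = 0; heap: [0-14 ALLOC][15-49 FREE]
Op 4: b = malloc(15) -> b = 15; heap: [0-14 ALLOC][15-29 ALLOC][30-49 FREE]
Op 5: a = realloc(a, 4) -> a = 0; heap: [0-3 ALLOC][4-14 FREE][15-29 ALLOC][30-49 FREE]
Op 6: b = realloc(b, 15) -> b = 15; heap: [0-3 ALLOC][4-14 FREE][15-29 ALLOC][30-49 FREE]
Free blocks: [11 20] total_free=31 largest=20 -> 100*(31-20)/31 = 1100/31 ≈ 35.484 -> rounds to 35

Answer: 35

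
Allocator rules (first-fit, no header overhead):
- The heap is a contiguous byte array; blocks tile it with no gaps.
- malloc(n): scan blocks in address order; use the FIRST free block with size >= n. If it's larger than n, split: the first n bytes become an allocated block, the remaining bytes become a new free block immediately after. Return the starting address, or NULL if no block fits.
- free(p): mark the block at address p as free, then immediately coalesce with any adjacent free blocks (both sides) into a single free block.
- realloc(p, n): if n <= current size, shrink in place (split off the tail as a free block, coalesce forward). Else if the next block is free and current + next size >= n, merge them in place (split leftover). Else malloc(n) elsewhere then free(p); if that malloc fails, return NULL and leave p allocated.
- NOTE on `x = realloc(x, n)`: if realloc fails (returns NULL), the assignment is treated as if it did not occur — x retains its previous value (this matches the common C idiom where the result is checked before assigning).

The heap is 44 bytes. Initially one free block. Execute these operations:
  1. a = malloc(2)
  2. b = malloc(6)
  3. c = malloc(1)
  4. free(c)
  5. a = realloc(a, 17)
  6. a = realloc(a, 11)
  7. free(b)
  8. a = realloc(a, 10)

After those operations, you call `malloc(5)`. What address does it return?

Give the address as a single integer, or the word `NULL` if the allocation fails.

Answer: 0

Derivation:
Op 1: a = malloc(2) -> a = 0; heap: [0-1 ALLOC][2-43 FREE]
Op 2: b = malloc(6) -> b = 2; heap: [0-1 ALLOC][2-7 ALLOC][8-43 FREE]
Op 3: c = malloc(1) -> c = 8; heap: [0-1 ALLOC][2-7 ALLOC][8-8 ALLOC][9-43 FREE]
Op 4: free(c) -> (freed c); heap: [0-1 ALLOC][2-7 ALLOC][8-43 FREE]
Op 5: a = realloc(a, 17) -> a = 8; heap: [0-1 FREE][2-7 ALLOC][8-24 ALLOC][25-43 FREE]
Op 6: a = realloc(a, 11) -> a = 8; heap: [0-1 FREE][2-7 ALLOC][8-18 ALLOC][19-43 FREE]
Op 7: free(b) -> (freed b); heap: [0-7 FREE][8-18 ALLOC][19-43 FREE]
Op 8: a = realloc(a, 10) -> a = 8; heap: [0-7 FREE][8-17 ALLOC][18-43 FREE]
malloc(5): first-fit scan over [0-7 FREE][8-17 ALLOC][18-43 FREE] -> 0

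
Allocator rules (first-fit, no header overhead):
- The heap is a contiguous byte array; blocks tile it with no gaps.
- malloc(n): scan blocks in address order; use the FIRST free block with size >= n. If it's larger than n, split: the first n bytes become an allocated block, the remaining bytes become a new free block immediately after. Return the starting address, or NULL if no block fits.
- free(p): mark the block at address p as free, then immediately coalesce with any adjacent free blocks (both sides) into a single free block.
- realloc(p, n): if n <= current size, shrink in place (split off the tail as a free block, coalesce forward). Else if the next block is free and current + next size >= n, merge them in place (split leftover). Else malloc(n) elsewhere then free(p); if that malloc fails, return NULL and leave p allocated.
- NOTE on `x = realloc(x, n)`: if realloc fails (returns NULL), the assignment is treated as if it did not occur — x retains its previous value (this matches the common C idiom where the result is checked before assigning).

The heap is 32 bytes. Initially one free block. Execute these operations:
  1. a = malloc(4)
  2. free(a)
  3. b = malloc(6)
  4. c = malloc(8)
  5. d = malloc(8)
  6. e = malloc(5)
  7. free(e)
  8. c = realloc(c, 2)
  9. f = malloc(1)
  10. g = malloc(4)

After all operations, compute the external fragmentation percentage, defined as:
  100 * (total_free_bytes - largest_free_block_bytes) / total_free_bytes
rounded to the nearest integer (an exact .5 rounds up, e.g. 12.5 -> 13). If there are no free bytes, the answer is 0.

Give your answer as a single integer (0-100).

Answer: 9

Derivation:
Op 1: a = malloc(4) -> a = 0; heap: [0-3 ALLOC][4-31 FREE]
Op 2: free(a) -> (freed a); heap: [0-31 FREE]
Op 3: b = malloc(6) -> b = 0; heap: [0-5 ALLOC][6-31 FREE]
Op 4: c = malloc(8) -> c = 6; heap: [0-5 ALLOC][6-13 ALLOC][14-31 FREE]
Op 5: d = malloc(8) -> d = 14; heap: [0-5 ALLOC][6-13 ALLOC][14-21 ALLOC][22-31 FREE]
Op 6: e = malloc(5) -> e = 22; heap: [0-5 ALLOC][6-13 ALLOC][14-21 ALLOC][22-26 ALLOC][27-31 FREE]
Op 7: free(e) -> (freed e); heap: [0-5 ALLOC][6-13 ALLOC][14-21 ALLOC][22-31 FREE]
Op 8: c = realloc(c, 2) -> c = 6; heap: [0-5 ALLOC][6-7 ALLOC][8-13 FREE][14-21 ALLOC][22-31 FREE]
Op 9: f = malloc(1) -> f = 8; heap: [0-5 ALLOC][6-7 ALLOC][8-8 ALLOC][9-13 FREE][14-21 ALLOC][22-31 FREE]
Op 10: g = malloc(4) -> g = 9; heap: [0-5 ALLOC][6-7 ALLOC][8-8 ALLOC][9-12 ALLOC][13-13 FREE][14-21 ALLOC][22-31 FREE]
Free blocks: [1 10] total_free=11 largest=10 -> 100*(11-10)/11 = 100/11 ≈ 9.091 -> rounds to 9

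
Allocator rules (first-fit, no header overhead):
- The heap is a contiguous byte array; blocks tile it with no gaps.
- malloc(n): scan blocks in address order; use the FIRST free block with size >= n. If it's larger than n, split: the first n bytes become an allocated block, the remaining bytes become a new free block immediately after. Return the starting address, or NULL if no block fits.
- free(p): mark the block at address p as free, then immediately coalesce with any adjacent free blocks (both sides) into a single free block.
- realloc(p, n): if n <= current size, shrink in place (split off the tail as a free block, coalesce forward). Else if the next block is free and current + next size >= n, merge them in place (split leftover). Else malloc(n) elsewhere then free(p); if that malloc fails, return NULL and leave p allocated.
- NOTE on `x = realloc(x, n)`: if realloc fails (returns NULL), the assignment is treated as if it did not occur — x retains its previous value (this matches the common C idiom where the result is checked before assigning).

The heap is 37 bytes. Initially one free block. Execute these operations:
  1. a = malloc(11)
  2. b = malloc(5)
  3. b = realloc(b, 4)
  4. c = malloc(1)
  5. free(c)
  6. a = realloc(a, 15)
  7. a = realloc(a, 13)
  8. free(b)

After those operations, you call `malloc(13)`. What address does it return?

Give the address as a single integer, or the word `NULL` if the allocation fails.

Op 1: a = malloc(11) -> a = 0; heap: [0-10 ALLOC][11-36 FREE]
Op 2: b = malloc(5) -> b = 11; heap: [0-10 ALLOC][11-15 ALLOC][16-36 FREE]
Op 3: b = realloc(b, 4) -> b = 11; heap: [0-10 ALLOC][11-14 ALLOC][15-36 FREE]
Op 4: c = malloc(1) -> c = 15; heap: [0-10 ALLOC][11-14 ALLOC][15-15 ALLOC][16-36 FREE]
Op 5: free(c) -> (freed c); heap: [0-10 ALLOC][11-14 ALLOC][15-36 FREE]
Op 6: a = realloc(a, 15) -> a = 15; heap: [0-10 FREE][11-14 ALLOC][15-29 ALLOC][30-36 FREE]
Op 7: a = realloc(a, 13) -> a = 15; heap: [0-10 FREE][11-14 ALLOC][15-27 ALLOC][28-36 FREE]
Op 8: free(b) -> (freed b); heap: [0-14 FREE][15-27 ALLOC][28-36 FREE]
malloc(13): first-fit scan over [0-14 FREE][15-27 ALLOC][28-36 FREE] -> 0

Answer: 0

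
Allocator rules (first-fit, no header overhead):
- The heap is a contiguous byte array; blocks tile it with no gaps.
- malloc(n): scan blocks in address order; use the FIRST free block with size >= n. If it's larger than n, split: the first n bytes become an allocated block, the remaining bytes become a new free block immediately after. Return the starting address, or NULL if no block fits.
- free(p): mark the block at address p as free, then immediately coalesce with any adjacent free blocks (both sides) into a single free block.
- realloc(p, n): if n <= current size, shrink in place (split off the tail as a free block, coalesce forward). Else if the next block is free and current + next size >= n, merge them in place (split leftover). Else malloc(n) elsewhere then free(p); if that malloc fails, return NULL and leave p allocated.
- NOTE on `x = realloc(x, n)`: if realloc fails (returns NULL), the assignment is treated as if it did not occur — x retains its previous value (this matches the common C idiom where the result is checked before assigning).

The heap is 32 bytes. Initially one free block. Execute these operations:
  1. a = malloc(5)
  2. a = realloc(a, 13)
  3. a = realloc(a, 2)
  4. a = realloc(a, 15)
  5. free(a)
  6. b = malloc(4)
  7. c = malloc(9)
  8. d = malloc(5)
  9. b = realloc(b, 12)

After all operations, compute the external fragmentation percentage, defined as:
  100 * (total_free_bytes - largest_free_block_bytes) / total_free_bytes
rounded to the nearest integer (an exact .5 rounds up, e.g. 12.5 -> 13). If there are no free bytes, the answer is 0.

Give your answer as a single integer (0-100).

Answer: 33

Derivation:
Op 1: a = malloc(5) -> a = 0; heap: [0-4 ALLOC][5-31 FREE]
Op 2: a = realloc(a, 13) -> a = 0; heap: [0-12 ALLOC][13-31 FREE]
Op 3: a = realloc(a, 2) -> a = 0; heap: [0-1 ALLOC][2-31 FREE]
Op 4: a = realloc(a, 15) -> a = 0; heap: [0-14 ALLOC][15-31 FREE]
Op 5: free(a) -> (freed a); heap: [0-31 FREE]
Op 6: b = malloc(4) -> b = 0; heap: [0-3 ALLOC][4-31 FREE]
Op 7: c = malloc(9) -> c = 4; heap: [0-3 ALLOC][4-12 ALLOC][13-31 FREE]
Op 8: d = malloc(5) -> d = 13; heap: [0-3 ALLOC][4-12 ALLOC][13-17 ALLOC][18-31 FREE]
Op 9: b = realloc(b, 12) -> b = 18; heap: [0-3 FREE][4-12 ALLOC][13-17 ALLOC][18-29 ALLOC][30-31 FREE]
Free blocks: [4 2] total_free=6 largest=4 -> 100*(6-4)/6 = 200/6 ≈ 33.333 -> rounds to 33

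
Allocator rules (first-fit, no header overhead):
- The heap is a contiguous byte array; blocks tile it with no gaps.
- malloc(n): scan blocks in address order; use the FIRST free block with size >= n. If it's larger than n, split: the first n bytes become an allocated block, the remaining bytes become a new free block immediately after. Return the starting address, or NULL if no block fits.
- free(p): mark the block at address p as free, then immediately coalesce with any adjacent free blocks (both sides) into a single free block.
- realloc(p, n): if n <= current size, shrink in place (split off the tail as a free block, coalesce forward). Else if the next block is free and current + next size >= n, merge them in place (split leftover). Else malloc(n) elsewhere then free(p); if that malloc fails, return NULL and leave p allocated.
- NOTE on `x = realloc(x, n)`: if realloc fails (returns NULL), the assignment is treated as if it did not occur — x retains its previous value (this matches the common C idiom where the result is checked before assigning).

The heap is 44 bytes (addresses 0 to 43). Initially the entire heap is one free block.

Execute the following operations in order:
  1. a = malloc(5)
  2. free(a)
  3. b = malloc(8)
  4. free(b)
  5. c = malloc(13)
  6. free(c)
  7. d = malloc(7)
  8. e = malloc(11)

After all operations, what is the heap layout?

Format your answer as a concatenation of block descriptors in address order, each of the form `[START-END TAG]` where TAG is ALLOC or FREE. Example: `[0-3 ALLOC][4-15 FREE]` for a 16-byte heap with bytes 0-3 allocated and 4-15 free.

Op 1: a = malloc(5) -> a = 0; heap: [0-4 ALLOC][5-43 FREE]
Op 2: free(a) -> (freed a); heap: [0-43 FREE]
Op 3: b = malloc(8) -> b = 0; heap: [0-7 ALLOC][8-43 FREE]
Op 4: free(b) -> (freed b); heap: [0-43 FREE]
Op 5: c = malloc(13) -> c = 0; heap: [0-12 ALLOC][13-43 FREE]
Op 6: free(c) -> (freed c); heap: [0-43 FREE]
Op 7: d = malloc(7) -> d = 0; heap: [0-6 ALLOC][7-43 FREE]
Op 8: e = malloc(11) -> e = 7; heap: [0-6 ALLOC][7-17 ALLOC][18-43 FREE]

Answer: [0-6 ALLOC][7-17 ALLOC][18-43 FREE]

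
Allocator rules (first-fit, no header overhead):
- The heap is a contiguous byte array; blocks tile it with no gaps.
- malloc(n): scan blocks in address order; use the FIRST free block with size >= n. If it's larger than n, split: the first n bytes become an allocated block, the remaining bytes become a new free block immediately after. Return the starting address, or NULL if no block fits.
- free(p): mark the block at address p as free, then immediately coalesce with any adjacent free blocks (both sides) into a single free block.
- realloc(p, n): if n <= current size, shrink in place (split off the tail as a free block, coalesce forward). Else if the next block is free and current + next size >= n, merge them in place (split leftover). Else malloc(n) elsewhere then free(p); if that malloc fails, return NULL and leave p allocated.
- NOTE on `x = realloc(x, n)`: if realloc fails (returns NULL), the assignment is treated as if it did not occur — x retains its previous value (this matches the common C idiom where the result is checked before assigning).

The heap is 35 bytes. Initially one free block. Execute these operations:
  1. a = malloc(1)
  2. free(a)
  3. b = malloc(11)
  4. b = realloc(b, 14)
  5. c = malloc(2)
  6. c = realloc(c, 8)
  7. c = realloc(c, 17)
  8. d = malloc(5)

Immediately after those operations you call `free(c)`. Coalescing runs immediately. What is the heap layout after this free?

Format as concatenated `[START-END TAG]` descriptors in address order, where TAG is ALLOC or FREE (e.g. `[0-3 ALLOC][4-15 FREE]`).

Op 1: a = malloc(1) -> a = 0; heap: [0-0 ALLOC][1-34 FREE]
Op 2: free(a) -> (freed a); heap: [0-34 FREE]
Op 3: b = malloc(11) -> b = 0; heap: [0-10 ALLOC][11-34 FREE]
Op 4: b = realloc(b, 14) -> b = 0; heap: [0-13 ALLOC][14-34 FREE]
Op 5: c = malloc(2) -> c = 14; heap: [0-13 ALLOC][14-15 ALLOC][16-34 FREE]
Op 6: c = realloc(c, 8) -> c = 14; heap: [0-13 ALLOC][14-21 ALLOC][22-34 FREE]
Op 7: c = realloc(c, 17) -> c = 14; heap: [0-13 ALLOC][14-30 ALLOC][31-34 FREE]
Op 8: d = malloc(5) -> d = NULL; heap: [0-13 ALLOC][14-30 ALLOC][31-34 FREE]
free(c): c = 14 -> block [14-30 ALLOC]; mark free, coalesce with adjacent free neighbors -> [0-13 ALLOC][14-34 FREE]

Answer: [0-13 ALLOC][14-34 FREE]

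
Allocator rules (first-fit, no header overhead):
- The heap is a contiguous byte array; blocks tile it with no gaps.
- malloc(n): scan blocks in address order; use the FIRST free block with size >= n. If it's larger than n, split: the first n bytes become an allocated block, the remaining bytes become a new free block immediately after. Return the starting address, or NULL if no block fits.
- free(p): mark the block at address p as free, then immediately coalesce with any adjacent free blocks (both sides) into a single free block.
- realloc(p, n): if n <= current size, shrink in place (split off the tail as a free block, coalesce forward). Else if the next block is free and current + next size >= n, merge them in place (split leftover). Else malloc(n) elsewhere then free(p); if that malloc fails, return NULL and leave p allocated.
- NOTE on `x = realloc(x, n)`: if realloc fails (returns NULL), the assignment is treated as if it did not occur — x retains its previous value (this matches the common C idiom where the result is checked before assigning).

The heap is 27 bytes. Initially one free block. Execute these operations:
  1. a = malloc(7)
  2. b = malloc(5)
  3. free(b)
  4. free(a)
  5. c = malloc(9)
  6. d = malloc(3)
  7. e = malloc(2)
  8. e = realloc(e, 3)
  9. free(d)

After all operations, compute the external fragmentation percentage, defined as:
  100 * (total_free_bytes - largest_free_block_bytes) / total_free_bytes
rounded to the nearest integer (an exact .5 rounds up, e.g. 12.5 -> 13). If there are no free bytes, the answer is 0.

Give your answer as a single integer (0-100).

Answer: 20

Derivation:
Op 1: a = malloc(7) -> a = 0; heap: [0-6 ALLOC][7-26 FREE]
Op 2: b = malloc(5) -> b = 7; heap: [0-6 ALLOC][7-11 ALLOC][12-26 FREE]
Op 3: free(b) -> (freed b); heap: [0-6 ALLOC][7-26 FREE]
Op 4: free(a) -> (freed a); heap: [0-26 FREE]
Op 5: c = malloc(9) -> c = 0; heap: [0-8 ALLOC][9-26 FREE]
Op 6: d = malloc(3) -> d = 9; heap: [0-8 ALLOC][9-11 ALLOC][12-26 FREE]
Op 7: e = malloc(2) -> e = 12; heap: [0-8 ALLOC][9-11 ALLOC][12-13 ALLOC][14-26 FREE]
Op 8: e = realloc(e, 3) -> e = 12; heap: [0-8 ALLOC][9-11 ALLOC][12-14 ALLOC][15-26 FREE]
Op 9: free(d) -> (freed d); heap: [0-8 ALLOC][9-11 FREE][12-14 ALLOC][15-26 FREE]
Free blocks: [3 12] total_free=15 largest=12 -> 100*(15-12)/15 = 300/15 = 20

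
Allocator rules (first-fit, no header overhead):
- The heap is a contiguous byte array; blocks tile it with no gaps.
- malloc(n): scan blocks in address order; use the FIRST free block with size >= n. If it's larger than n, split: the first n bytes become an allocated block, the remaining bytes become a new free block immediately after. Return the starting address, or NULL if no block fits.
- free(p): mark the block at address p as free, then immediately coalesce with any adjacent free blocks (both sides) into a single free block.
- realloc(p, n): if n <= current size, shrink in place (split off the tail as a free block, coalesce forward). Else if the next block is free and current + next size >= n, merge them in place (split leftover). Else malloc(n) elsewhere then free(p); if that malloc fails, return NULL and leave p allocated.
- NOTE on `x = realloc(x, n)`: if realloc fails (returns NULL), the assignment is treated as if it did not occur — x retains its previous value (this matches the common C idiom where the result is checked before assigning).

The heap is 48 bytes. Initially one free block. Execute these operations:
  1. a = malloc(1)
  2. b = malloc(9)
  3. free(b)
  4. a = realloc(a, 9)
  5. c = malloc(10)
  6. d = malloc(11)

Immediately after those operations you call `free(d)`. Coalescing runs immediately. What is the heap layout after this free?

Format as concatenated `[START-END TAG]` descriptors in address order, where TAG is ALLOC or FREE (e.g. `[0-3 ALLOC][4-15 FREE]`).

Answer: [0-8 ALLOC][9-18 ALLOC][19-47 FREE]

Derivation:
Op 1: a = malloc(1) -> a = 0; heap: [0-0 ALLOC][1-47 FREE]
Op 2: b = malloc(9) -> b = 1; heap: [0-0 ALLOC][1-9 ALLOC][10-47 FREE]
Op 3: free(b) -> (freed b); heap: [0-0 ALLOC][1-47 FREE]
Op 4: a = realloc(a, 9) -> a = 0; heap: [0-8 ALLOC][9-47 FREE]
Op 5: c = malloc(10) -> c = 9; heap: [0-8 ALLOC][9-18 ALLOC][19-47 FREE]
Op 6: d = malloc(11) -> d = 19; heap: [0-8 ALLOC][9-18 ALLOC][19-29 ALLOC][30-47 FREE]
free(d): d = 19 -> block [19-29 ALLOC]; mark free, coalesce with adjacent free neighbors -> [0-8 ALLOC][9-18 ALLOC][19-47 FREE]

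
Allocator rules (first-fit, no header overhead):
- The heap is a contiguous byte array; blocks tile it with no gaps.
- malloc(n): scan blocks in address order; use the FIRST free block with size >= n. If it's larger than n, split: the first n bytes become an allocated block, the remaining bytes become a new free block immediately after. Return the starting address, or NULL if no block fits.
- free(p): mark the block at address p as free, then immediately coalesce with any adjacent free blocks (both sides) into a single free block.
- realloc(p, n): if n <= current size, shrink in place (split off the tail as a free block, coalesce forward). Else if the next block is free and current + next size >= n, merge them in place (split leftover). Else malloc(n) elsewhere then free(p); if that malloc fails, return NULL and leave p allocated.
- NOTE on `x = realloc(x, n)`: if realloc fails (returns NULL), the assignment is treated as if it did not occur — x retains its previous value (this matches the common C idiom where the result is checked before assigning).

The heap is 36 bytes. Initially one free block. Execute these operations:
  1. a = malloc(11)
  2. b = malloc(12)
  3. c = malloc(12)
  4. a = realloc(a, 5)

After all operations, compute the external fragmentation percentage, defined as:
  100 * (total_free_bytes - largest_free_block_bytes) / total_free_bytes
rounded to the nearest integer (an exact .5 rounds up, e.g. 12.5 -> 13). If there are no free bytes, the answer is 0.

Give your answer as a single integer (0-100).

Op 1: a = malloc(11) -> a = 0; heap: [0-10 ALLOC][11-35 FREE]
Op 2: b = malloc(12) -> b = 11; heap: [0-10 ALLOC][11-22 ALLOC][23-35 FREE]
Op 3: c = malloc(12) -> c = 23; heap: [0-10 ALLOC][11-22 ALLOC][23-34 ALLOC][35-35 FREE]
Op 4: a = realloc(a, 5) -> a = 0; heap: [0-4 ALLOC][5-10 FREE][11-22 ALLOC][23-34 ALLOC][35-35 FREE]
Free blocks: [6 1] total_free=7 largest=6 -> 100*(7-6)/7 = 100/7 ≈ 14.286 -> rounds to 14

Answer: 14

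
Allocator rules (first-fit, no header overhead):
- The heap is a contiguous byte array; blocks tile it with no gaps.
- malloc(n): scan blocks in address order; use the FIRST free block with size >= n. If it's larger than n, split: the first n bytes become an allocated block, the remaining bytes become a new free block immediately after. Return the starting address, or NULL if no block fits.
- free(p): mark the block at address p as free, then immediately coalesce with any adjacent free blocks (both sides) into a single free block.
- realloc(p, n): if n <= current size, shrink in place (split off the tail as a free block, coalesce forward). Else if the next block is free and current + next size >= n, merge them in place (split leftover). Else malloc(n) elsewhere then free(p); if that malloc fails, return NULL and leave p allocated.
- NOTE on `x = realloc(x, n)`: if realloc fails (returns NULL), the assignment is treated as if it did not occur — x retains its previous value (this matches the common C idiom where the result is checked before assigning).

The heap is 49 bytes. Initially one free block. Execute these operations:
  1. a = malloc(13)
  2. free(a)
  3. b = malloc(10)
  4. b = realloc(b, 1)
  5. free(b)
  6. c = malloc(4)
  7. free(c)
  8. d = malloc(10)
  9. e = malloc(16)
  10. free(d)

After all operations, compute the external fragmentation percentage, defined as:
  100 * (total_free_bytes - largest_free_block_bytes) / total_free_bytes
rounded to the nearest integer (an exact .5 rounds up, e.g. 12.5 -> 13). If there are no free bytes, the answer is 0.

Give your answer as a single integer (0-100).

Answer: 30

Derivation:
Op 1: a = malloc(13) -> a = 0; heap: [0-12 ALLOC][13-48 FREE]
Op 2: free(a) -> (freed a); heap: [0-48 FREE]
Op 3: b = malloc(10) -> b = 0; heap: [0-9 ALLOC][10-48 FREE]
Op 4: b = realloc(b, 1) -> b = 0; heap: [0-0 ALLOC][1-48 FREE]
Op 5: free(b) -> (freed b); heap: [0-48 FREE]
Op 6: c = malloc(4) -> c = 0; heap: [0-3 ALLOC][4-48 FREE]
Op 7: free(c) -> (freed c); heap: [0-48 FREE]
Op 8: d = malloc(10) -> d = 0; heap: [0-9 ALLOC][10-48 FREE]
Op 9: e = malloc(16) -> e = 10; heap: [0-9 ALLOC][10-25 ALLOC][26-48 FREE]
Op 10: free(d) -> (freed d); heap: [0-9 FREE][10-25 ALLOC][26-48 FREE]
Free blocks: [10 23] total_free=33 largest=23 -> 100*(33-23)/33 = 1000/33 ≈ 30.303 -> rounds to 30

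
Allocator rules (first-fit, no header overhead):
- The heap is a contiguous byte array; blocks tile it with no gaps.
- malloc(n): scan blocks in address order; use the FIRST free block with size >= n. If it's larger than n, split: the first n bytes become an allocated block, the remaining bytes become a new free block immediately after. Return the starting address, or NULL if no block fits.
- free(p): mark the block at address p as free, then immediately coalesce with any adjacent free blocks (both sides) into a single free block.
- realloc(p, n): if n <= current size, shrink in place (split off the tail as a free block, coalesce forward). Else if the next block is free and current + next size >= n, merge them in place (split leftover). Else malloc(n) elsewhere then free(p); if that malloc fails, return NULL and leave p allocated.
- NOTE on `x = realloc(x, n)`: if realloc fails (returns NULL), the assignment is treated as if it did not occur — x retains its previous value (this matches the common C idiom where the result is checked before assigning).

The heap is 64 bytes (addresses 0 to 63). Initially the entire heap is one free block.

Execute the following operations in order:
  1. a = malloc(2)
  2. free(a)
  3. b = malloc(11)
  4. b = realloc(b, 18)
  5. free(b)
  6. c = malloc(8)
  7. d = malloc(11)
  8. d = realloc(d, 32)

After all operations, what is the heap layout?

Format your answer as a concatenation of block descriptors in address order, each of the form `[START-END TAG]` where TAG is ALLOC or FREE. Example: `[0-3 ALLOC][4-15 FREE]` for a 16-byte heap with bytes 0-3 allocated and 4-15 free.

Answer: [0-7 ALLOC][8-39 ALLOC][40-63 FREE]

Derivation:
Op 1: a = malloc(2) -> a = 0; heap: [0-1 ALLOC][2-63 FREE]
Op 2: free(a) -> (freed a); heap: [0-63 FREE]
Op 3: b = malloc(11) -> b = 0; heap: [0-10 ALLOC][11-63 FREE]
Op 4: b = realloc(b, 18) -> b = 0; heap: [0-17 ALLOC][18-63 FREE]
Op 5: free(b) -> (freed b); heap: [0-63 FREE]
Op 6: c = malloc(8) -> c = 0; heap: [0-7 ALLOC][8-63 FREE]
Op 7: d = malloc(11) -> d = 8; heap: [0-7 ALLOC][8-18 ALLOC][19-63 FREE]
Op 8: d = realloc(d, 32) -> d = 8; heap: [0-7 ALLOC][8-39 ALLOC][40-63 FREE]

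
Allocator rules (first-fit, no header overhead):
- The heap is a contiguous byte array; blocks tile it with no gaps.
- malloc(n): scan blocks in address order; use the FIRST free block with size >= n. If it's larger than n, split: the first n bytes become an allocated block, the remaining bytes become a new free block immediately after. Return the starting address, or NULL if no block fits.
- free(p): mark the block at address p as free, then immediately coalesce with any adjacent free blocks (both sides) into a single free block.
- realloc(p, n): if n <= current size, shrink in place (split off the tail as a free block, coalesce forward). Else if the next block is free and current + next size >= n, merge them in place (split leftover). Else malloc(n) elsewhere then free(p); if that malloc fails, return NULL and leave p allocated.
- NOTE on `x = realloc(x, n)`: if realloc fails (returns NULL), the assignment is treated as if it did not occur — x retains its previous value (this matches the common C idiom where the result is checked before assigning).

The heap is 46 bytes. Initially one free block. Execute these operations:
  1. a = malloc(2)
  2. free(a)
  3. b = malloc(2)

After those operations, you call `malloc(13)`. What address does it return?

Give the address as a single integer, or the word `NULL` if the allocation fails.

Op 1: a = malloc(2) -> a = 0; heap: [0-1 ALLOC][2-45 FREE]
Op 2: free(a) -> (freed a); heap: [0-45 FREE]
Op 3: b = malloc(2) -> b = 0; heap: [0-1 ALLOC][2-45 FREE]
malloc(13): first-fit scan over [0-1 ALLOC][2-45 FREE] -> 2

Answer: 2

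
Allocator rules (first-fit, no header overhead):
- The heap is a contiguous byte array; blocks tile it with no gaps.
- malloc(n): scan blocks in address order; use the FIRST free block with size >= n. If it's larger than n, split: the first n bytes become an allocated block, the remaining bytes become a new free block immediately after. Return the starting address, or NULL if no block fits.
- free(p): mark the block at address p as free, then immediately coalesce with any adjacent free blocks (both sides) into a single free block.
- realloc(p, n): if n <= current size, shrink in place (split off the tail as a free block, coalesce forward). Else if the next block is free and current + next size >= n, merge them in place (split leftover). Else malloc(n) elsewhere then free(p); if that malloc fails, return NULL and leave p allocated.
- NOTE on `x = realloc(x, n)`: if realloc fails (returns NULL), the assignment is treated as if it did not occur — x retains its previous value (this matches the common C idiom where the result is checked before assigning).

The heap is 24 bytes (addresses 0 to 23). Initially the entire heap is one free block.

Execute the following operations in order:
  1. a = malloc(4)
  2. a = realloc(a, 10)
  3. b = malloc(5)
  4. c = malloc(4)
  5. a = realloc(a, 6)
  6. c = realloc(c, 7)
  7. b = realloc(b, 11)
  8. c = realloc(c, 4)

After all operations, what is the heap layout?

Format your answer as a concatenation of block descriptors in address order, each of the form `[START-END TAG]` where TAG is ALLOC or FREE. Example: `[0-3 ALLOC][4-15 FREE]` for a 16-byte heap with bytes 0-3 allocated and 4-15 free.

Answer: [0-5 ALLOC][6-9 FREE][10-14 ALLOC][15-18 ALLOC][19-23 FREE]

Derivation:
Op 1: a = malloc(4) -> a = 0; heap: [0-3 ALLOC][4-23 FREE]
Op 2: a = realloc(a, 10) -> a = 0; heap: [0-9 ALLOC][10-23 FREE]
Op 3: b = malloc(5) -> b = 10; heap: [0-9 ALLOC][10-14 ALLOC][15-23 FREE]
Op 4: c = malloc(4) -> c = 15; heap: [0-9 ALLOC][10-14 ALLOC][15-18 ALLOC][19-23 FREE]
Op 5: a = realloc(a, 6) -> a = 0; heap: [0-5 ALLOC][6-9 FREE][10-14 ALLOC][15-18 ALLOC][19-23 FREE]
Op 6: c = realloc(c, 7) -> c = 15; heap: [0-5 ALLOC][6-9 FREE][10-14 ALLOC][15-21 ALLOC][22-23 FREE]
Op 7: b = realloc(b, 11) -> NULL (b unchanged); heap: [0-5 ALLOC][6-9 FREE][10-14 ALLOC][15-21 ALLOC][22-23 FREE]
Op 8: c = realloc(c, 4) -> c = 15; heap: [0-5 ALLOC][6-9 FREE][10-14 ALLOC][15-18 ALLOC][19-23 FREE]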